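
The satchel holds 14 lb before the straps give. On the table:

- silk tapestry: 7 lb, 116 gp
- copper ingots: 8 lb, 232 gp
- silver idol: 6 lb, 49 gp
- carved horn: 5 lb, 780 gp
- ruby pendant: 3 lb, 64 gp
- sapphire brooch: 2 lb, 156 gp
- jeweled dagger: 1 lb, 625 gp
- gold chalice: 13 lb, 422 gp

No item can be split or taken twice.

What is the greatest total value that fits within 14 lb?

1637

The ratio heuristic lands on carved horn + ruby pendant + sapphire brooch + jeweled dagger (1625) but leaves 3 lb idle.
Replace ruby pendant and sapphire brooch with copper ingots: the trade gains 12 net, giving 1637 at 14 lb.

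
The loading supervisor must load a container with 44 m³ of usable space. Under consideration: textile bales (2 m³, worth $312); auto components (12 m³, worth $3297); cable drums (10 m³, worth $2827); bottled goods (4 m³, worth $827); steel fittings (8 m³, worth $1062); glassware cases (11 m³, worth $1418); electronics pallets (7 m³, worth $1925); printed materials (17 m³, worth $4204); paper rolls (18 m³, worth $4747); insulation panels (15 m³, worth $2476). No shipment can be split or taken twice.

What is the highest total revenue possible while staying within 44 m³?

Ranking by ratio (revenue/m³): cable drums 282.70, electronics pallets 275.00, auto components 274.75.
The ratio heuristic lands on textile bales + auto components + cable drums + bottled goods + steel fittings + electronics pallets (10250) but leaves 1 m³ idle.
Dropping textile bales and steel fittings and electronics pallets frees 17 m³; slotting in paper rolls (18 m³) lifts the total to 11698 at 44 m³.
Next best is textile bales + electronics pallets + printed materials + paper rolls at 11188 (44 m³) — short by 510.

11698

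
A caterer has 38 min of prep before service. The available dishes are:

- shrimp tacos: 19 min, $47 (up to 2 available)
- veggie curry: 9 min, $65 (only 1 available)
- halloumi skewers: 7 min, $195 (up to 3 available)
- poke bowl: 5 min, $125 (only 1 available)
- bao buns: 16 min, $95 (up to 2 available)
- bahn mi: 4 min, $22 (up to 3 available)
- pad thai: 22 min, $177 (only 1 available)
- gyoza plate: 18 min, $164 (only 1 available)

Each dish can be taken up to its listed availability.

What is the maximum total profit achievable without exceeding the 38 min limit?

Filling by ratio: veggie curry + 3×halloumi skewers + poke bowl for 775, with 3 min left unused.
The 9 min tied up in veggie curry is better spent on 3×bahn mi — total rises to 776 (38 min).
Nothing else within 38 min beats 776.

776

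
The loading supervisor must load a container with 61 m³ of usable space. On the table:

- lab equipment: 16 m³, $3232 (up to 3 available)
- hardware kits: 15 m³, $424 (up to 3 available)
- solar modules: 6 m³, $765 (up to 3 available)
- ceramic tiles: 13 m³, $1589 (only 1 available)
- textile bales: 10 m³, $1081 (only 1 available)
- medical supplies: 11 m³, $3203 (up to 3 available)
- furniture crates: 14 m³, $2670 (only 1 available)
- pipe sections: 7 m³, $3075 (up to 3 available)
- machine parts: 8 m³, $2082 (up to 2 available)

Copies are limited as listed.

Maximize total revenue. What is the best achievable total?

19795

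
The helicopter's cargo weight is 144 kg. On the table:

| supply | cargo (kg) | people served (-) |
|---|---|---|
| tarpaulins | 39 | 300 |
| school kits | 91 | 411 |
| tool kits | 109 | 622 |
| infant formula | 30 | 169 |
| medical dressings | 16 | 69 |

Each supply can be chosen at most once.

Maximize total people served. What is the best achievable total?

791

Ranking by ratio (people served/kg): tarpaulins 7.69, tool kits 5.71, infant formula 5.63, school kits 4.52.
The ratio heuristic lands on tarpaulins + infant formula + medical dressings (538) but leaves 59 kg idle.
The 55 kg tied up in tarpaulins and medical dressings is better spent on tool kits — total rises to 791 (139 kg).
The closest alternative, tarpaulins + school kits, reaches only 711.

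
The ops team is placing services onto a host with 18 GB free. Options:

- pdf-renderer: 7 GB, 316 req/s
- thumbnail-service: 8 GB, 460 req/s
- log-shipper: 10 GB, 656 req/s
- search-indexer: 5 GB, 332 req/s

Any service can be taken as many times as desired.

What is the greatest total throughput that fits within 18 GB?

Ranking by ratio (throughput/GB): search-indexer 66.40, log-shipper 65.60, thumbnail-service 57.50, pdf-renderer 45.14.
Greedy by ratio would take 3×search-indexer: 15 GB used, total 996.
Dropping search-indexer frees 5 GB; slotting in thumbnail-service (8 GB) lifts the total to 1124 at 18 GB.
Nothing else within 18 GB beats 1124.

1124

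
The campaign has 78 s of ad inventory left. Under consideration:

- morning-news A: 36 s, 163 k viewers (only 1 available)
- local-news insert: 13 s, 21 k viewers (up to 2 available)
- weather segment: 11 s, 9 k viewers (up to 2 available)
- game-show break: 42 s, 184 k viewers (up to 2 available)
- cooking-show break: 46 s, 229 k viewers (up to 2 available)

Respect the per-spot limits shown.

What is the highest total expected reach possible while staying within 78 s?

347

Density check — cooking-show break 4.98, morning-news A 4.53, game-show break 4.38 are the best per s.
Taking the top-ratio spots first gives 2×local-news insert + cooking-show break for 271 (72 s).
Replace 2×local-news insert and cooking-show break with morning-news A + game-show break: the trade gains 76 net, giving 347 at 78 s.
Nothing else within 78 s beats 347.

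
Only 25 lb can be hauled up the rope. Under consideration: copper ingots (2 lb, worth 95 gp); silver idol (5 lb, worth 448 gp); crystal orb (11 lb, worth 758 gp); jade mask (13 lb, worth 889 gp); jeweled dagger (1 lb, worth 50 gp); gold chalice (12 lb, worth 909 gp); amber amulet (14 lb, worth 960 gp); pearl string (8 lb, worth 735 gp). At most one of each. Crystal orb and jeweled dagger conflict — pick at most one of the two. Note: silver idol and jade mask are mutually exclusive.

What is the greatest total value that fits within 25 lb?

Silver idol + gold chalice + pearl string uses 25 of the 25 lb and totals 2092.
The closest alternative, silver idol + crystal orb + pearl string, reaches only 1941.

2092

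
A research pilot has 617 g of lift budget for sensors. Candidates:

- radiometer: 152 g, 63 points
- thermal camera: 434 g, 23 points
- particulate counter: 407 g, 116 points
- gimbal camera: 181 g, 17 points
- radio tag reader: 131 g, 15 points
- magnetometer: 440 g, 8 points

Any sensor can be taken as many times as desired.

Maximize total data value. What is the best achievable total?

252

Best packing: 4×radiometer — 608 g, 252 total.
No other feasible combination exceeds 252.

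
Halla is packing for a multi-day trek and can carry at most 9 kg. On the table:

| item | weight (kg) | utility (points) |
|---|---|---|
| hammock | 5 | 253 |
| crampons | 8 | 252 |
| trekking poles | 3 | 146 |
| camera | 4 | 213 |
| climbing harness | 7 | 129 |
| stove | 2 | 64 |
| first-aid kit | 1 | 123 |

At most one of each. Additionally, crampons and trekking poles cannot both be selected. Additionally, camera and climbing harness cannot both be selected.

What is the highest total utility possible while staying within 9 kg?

522

Taking the top-ratio items first gives trekking poles + camera + first-aid kit for 482 (8 kg).
Replace camera with hammock: the trade gains 40 net, giving 522 at 9 kg.
No other feasible combination exceeds 522.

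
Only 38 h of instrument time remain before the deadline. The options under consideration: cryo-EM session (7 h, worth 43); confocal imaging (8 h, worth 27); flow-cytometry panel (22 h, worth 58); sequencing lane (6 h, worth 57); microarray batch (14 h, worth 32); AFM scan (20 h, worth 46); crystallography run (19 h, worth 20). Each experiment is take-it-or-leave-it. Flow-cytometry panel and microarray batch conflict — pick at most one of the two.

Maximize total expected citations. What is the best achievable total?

By expected citations per h: sequencing lane 9.50, cryo-EM session 6.14, confocal imaging 3.38 lead.
Best packing: cryo-EM session + confocal imaging + sequencing lane + microarray batch — 35 h, 159 total.

159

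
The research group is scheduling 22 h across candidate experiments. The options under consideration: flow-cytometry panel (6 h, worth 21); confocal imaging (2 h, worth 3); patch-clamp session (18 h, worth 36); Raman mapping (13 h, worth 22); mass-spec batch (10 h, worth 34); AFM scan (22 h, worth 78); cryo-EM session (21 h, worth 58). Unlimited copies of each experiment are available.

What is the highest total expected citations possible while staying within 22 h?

78

Taking AFM scan: 22 h used, 78 in expected citations.
That's the maximum — no swap from here does better than 78.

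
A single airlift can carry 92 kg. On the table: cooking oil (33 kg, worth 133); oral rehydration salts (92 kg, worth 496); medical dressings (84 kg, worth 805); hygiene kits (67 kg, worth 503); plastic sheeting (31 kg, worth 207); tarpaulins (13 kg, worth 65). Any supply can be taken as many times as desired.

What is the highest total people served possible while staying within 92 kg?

805

Ranking by ratio (people served/kg): medical dressings 9.58, hygiene kits 7.51, plastic sheeting 6.68.
Taking medical dressings: 84 kg used, 805 in people served.
That's the maximum — no swap from here does better than 805.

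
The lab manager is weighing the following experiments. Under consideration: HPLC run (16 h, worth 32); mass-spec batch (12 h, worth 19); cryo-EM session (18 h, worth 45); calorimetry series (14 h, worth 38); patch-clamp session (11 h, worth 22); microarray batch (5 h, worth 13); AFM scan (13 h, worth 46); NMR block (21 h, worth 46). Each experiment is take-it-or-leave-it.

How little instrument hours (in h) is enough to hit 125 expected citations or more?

45

Look for the lowest-instrument combination reaching 125.
cryo-EM session + calorimetry series + AFM scan: 129 expected citations at 45 h.
No combination under 45 h hits 125.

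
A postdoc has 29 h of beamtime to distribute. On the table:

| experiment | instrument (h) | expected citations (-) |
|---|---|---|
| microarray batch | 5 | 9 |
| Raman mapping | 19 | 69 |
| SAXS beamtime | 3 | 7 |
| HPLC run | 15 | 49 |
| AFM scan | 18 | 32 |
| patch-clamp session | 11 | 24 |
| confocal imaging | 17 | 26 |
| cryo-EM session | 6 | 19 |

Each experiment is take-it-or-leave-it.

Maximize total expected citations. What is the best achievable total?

Raman mapping + SAXS beamtime + cryo-EM session uses 28 of the 29 h and totals 95.

95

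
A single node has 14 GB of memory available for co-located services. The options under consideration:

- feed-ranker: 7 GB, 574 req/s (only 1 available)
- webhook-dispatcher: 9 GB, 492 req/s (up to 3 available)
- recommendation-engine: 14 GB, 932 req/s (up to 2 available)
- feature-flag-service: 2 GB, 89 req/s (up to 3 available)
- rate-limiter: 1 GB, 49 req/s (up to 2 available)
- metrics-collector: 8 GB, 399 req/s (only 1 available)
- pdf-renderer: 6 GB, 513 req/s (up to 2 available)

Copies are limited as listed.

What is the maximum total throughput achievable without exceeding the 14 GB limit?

1136

Ranking by ratio (throughput/GB): pdf-renderer 85.50, feed-ranker 82.00, recommendation-engine 66.57, webhook-dispatcher 54.67.
A density-first pass picks 2×rate-limiter + 2×pdf-renderer — 1124 at 14 GB.
The 7 GB tied up in rate-limiter and pdf-renderer is better spent on feed-ranker — total rises to 1136 (14 GB).
No other feasible combination exceeds 1136.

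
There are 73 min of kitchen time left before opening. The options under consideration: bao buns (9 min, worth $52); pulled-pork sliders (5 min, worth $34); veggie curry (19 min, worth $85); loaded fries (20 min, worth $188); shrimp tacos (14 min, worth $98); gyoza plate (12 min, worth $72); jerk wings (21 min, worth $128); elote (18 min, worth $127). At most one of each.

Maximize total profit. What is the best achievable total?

Density check — loaded fries 9.40, elote 7.06, shrimp tacos 7.00, pulled-pork sliders 6.80 are the best per min.
Greedy by ratio would take pulled-pork sliders + loaded fries + shrimp tacos + gyoza plate + elote: 69 min used, total 519.
Dropping pulled-pork sliders and gyoza plate frees 17 min; slotting in jerk wings (21 min) lifts the total to 541 at 73 min.

541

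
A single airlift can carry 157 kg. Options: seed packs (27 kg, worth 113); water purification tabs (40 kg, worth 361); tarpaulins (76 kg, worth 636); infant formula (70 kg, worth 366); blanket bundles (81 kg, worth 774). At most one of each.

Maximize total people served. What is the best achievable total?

Taking the top-ratio supplies first gives seed packs + water purification tabs + blanket bundles for 1248 (148 kg).
Replace seed packs and water purification tabs with tarpaulins: the trade gains 162 net, giving 1410 at 157 kg.
Every other selection either busts 157 kg or fails to beat 1410.

1410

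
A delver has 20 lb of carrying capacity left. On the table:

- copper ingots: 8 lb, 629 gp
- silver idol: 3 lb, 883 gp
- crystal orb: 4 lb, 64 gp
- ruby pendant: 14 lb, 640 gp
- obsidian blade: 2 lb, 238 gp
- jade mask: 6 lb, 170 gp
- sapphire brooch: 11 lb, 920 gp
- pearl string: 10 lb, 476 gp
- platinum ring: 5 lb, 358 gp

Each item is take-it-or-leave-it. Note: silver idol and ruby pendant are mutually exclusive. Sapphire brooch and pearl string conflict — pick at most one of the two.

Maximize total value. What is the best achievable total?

Greedy by ratio would take silver idol + crystal orb + obsidian blade + sapphire brooch: 20 lb used, total 2105.
The 6 lb tied up in crystal orb and obsidian blade is better spent on platinum ring — total rises to 2161 (19 lb).
Next best is copper ingots + silver idol + obsidian blade + platinum ring at 2108 (18 lb) — short by 53.

2161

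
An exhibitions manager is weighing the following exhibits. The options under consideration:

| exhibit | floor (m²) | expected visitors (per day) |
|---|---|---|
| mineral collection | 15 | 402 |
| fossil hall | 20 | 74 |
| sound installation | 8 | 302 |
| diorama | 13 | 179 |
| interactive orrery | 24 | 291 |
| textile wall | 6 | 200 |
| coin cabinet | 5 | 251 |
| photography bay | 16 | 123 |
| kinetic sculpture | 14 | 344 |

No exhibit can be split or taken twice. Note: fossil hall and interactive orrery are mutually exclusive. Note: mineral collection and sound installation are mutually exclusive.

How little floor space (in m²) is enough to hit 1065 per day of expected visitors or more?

33

Minimise m² subject to total expected visitors ≥ 1065.
sound installation + textile wall + coin cabinet + kinetic sculpture: 1097 expected visitors at 33 m².
Below 33 m² the best achievable stays under 1065.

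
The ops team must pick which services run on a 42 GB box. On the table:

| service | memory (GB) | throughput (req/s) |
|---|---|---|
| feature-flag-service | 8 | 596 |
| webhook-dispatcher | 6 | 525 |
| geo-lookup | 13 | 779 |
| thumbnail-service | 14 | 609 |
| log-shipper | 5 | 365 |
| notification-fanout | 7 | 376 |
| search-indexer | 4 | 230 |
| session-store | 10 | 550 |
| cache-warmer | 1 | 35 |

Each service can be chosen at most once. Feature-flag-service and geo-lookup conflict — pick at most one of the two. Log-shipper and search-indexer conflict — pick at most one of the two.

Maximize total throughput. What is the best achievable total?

Best packing: webhook-dispatcher + geo-lookup + log-shipper + notification-fanout + session-store + cache-warmer — 42 GB, 2630 total.
No other feasible combination exceeds 2630.

2630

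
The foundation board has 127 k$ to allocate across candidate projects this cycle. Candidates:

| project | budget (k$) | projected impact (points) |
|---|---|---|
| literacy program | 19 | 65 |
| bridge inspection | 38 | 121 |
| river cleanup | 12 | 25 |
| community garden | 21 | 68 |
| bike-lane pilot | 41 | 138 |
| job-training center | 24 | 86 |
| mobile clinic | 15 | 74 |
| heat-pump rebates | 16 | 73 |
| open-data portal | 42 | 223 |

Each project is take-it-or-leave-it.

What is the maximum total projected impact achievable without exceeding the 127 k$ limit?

Density check — open-data portal 5.31, mobile clinic 4.93, heat-pump rebates 4.56, job-training center 3.58 are the best per k$.
The ratio heuristic lands on literacy program + job-training center + mobile clinic + heat-pump rebates + open-data portal (521) but leaves 11 k$ idle.
The 43 k$ tied up in literacy program and job-training center is better spent on river cleanup + bike-lane pilot — total rises to 533 (126 k$).
Runner-up literacy program + river cleanup + community garden + mobile clinic + heat-pump rebates + open-data portal tops out at 528.

533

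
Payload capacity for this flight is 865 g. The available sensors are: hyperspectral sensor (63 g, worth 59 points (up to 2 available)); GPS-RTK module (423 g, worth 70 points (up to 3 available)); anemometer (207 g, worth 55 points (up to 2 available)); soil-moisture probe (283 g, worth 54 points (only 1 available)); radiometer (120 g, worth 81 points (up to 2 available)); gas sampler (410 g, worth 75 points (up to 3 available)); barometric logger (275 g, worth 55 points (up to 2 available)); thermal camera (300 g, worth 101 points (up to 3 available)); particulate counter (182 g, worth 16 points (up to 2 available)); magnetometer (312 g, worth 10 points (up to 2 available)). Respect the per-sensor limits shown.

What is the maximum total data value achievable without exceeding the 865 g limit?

Taking the top-ratio sensors first gives 2×hyperspectral sensor + 2×radiometer + thermal camera + particulate counter for 397 (848 g).
Replace radiometer and particulate counter with thermal camera: the trade gains 4 net, giving 401 at 846 g.
The spare 19 g is too small for any remaining sensor, and no exchange beats 401.

401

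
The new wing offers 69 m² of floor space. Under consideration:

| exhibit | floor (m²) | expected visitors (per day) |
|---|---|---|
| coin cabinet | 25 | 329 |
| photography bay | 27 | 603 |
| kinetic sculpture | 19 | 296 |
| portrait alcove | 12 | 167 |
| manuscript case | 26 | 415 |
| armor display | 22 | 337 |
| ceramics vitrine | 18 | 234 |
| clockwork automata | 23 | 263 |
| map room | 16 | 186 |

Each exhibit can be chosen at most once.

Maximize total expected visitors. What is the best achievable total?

1236

A density-first pass picks photography bay + portrait alcove + manuscript case — 1185 at 65 m².
The 38 m² tied up in portrait alcove and manuscript case is better spent on kinetic sculpture + armor display — total rises to 1236 (68 m²).
Next best is photography bay + manuscript case + map room at 1204 (69 m²) — short by 32.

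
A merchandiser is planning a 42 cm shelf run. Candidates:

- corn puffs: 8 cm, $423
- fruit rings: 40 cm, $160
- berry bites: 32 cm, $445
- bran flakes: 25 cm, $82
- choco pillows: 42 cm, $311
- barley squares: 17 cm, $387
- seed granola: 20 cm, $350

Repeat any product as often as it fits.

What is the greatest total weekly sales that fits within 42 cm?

5×corn puffs uses 40 of the 42 cm and totals 2115.
No other feasible combination exceeds 2115.

2115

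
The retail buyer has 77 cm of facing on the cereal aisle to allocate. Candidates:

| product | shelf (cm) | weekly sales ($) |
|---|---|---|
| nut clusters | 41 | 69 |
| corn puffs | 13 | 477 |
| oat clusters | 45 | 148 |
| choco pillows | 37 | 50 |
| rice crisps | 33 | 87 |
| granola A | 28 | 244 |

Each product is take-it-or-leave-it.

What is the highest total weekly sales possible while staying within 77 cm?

808

Best packing: corn puffs + rice crisps + granola A — 74 cm, 808 total.
Runner-up corn puffs + granola A tops out at 721.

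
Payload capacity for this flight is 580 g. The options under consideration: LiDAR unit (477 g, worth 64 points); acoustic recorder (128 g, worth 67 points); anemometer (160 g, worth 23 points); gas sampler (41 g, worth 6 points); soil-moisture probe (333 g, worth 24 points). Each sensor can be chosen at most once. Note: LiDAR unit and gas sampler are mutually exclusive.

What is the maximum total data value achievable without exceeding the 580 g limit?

Taking the top-ratio sensors first gives acoustic recorder + anemometer + gas sampler for 96 (329 g).
The 160 g tied up in anemometer is better spent on soil-moisture probe — total rises to 97 (502 g).

97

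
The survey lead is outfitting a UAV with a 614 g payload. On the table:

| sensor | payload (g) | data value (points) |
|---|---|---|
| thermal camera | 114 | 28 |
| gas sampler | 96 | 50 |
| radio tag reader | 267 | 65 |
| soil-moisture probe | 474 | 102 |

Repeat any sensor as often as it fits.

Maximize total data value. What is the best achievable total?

300

6×gas sampler uses 576 of the 614 g and totals 300.
The spare 38 g is too small for any remaining sensor, and no exchange beats 300.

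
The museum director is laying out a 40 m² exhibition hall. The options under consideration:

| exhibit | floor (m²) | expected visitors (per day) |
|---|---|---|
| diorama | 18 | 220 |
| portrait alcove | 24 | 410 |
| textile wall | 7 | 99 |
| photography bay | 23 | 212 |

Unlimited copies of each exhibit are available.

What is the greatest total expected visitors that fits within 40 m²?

608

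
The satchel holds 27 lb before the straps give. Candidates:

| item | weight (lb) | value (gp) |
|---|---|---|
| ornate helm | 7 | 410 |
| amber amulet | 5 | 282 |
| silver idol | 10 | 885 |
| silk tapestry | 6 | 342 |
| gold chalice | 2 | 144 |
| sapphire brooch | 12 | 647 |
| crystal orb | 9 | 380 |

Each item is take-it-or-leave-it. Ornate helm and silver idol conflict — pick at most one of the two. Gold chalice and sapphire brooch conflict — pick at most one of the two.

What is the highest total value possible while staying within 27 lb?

Density check — silver idol 88.50, gold chalice 72.00, ornate helm 58.57 are the best per lb.
Amber amulet + silver idol + sapphire brooch uses 27 of the 27 lb and totals 1814.

1814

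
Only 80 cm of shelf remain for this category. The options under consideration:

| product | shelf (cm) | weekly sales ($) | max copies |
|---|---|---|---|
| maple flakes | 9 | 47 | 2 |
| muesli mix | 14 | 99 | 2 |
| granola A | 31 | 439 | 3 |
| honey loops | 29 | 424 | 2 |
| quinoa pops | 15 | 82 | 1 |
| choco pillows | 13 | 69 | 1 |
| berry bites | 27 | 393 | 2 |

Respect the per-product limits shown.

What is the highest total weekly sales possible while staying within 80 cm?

Density check — honey loops 14.62, berry bites 14.56, granola A 14.16, muesli mix 7.07 are the best per cm.
Filling by ratio: muesli mix + 2×honey loops for 947, with 8 cm left unused.
The 58 cm tied up in 2×honey loops is better spent on 2×granola A — total rises to 977 (76 cm).
That's the maximum — no swap from here does better than 977.

977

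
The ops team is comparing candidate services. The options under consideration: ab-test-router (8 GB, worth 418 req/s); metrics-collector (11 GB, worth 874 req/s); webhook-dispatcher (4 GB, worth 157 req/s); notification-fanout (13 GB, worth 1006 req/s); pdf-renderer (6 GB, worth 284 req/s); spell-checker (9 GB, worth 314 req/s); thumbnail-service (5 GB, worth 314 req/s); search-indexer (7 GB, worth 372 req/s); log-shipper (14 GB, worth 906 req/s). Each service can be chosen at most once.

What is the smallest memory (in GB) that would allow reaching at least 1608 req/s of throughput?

24

Look for the lowest-memory combination reaching 1608.
metrics-collector + notification-fanout: 1880 throughput at 24 GB.
No combination under 24 GB hits 1608.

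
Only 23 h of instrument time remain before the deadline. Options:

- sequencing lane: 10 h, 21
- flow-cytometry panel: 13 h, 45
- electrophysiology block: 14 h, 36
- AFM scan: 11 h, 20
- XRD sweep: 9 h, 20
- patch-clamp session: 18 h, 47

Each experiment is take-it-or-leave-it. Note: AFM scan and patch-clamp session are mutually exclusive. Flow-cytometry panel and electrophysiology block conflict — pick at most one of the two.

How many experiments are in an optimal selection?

The maximum expected citations within 23 h is 66.
One optimal bundle: sequencing lane + flow-cytometry panel (23 h).
Every optimal selection uses 2 experiments.

2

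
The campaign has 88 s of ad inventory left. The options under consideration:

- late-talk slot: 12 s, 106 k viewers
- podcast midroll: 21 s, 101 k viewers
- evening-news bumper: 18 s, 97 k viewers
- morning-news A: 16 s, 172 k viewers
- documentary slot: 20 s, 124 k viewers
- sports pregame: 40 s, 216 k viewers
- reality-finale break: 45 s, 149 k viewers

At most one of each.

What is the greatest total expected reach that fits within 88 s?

Late-talk slot + morning-news A + documentary slot + sports pregame uses 88 of the 88 s and totals 618.
That's the maximum — no swap from here does better than 618.

618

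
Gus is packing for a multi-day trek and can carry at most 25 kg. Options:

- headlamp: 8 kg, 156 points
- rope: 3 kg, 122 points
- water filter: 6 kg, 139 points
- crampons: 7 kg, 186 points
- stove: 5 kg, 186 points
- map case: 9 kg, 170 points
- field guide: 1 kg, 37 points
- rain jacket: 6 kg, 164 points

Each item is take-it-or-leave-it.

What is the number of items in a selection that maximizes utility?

Best achievable utility is 712.
One optimal bundle: water filter + crampons + stove + field guide + rain jacket (25 kg).
Any selection reaching 712 contains exactly 5 items.

5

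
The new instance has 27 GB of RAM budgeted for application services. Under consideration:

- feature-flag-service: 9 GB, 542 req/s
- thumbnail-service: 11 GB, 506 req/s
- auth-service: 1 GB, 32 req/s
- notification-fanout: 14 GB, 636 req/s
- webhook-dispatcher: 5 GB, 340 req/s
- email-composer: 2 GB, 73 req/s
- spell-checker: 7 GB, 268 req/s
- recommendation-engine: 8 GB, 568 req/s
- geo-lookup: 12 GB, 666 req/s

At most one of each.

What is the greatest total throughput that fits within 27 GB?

By throughput per GB: recommendation-engine 71.00, webhook-dispatcher 68.00, feature-flag-service 60.22, geo-lookup 55.50 lead.
Taking the top-ratio services first gives feature-flag-service + auth-service + webhook-dispatcher + email-composer + recommendation-engine for 1555 (25 GB).
Replace feature-flag-service and auth-service with geo-lookup: the trade gains 92 net, giving 1647 at 27 GB.
Runner-up auth-service + webhook-dispatcher + recommendation-engine + geo-lookup tops out at 1606.

1647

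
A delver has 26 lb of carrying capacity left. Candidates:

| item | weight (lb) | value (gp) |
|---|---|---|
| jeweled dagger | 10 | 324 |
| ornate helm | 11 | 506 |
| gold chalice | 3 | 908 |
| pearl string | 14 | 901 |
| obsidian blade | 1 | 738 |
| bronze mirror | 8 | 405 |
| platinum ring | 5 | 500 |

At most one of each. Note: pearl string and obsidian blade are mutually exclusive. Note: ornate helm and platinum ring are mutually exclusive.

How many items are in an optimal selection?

4

Optimal total is 2557.
One optimal bundle: ornate helm + gold chalice + obsidian blade + bronze mirror (23 lb).
Every optimal selection uses 4 items.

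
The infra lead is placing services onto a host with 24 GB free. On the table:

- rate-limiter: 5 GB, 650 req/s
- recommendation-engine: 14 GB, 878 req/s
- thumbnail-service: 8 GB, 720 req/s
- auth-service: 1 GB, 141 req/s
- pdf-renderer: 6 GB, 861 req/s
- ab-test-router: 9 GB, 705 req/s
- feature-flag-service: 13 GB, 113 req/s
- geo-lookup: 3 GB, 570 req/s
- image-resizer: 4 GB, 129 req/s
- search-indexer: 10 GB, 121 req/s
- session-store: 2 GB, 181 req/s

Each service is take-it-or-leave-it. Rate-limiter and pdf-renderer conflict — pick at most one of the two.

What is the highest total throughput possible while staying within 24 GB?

2602

Thumbnail-service + auth-service + pdf-renderer + geo-lookup + image-resizer + session-store uses 24 of the 24 GB and totals 2602.
That's the maximum — no feasible swap from here does better than 2602.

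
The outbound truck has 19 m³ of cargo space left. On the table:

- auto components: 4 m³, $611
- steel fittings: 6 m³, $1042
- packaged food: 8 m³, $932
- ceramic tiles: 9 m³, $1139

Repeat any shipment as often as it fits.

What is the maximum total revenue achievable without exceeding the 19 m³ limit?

3126

Best packing: 3×steel fittings — 18 m³, 3126 total.
No other feasible combination exceeds 3126.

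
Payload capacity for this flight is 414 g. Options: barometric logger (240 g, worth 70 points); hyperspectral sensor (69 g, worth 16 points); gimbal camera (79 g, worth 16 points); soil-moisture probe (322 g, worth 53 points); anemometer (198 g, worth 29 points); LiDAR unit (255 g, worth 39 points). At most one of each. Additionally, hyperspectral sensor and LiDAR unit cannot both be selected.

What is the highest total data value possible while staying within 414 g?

Ranking by ratio (data value/g): barometric logger 0.29, hyperspectral sensor 0.23, gimbal camera 0.20.
Best packing: barometric logger + hyperspectral sensor + gimbal camera — 388 g, 102 total.
Nothing else feasible within 414 g beats 102.

102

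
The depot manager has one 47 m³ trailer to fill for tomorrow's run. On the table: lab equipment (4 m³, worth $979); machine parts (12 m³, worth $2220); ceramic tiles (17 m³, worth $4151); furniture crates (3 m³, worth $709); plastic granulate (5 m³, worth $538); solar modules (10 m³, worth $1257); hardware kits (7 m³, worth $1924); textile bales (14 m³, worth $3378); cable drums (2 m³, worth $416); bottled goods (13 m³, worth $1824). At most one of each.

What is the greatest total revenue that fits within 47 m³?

11557

Lab equipment + ceramic tiles + furniture crates + hardware kits + textile bales + cable drums uses 47 of the 47 m³ and totals 11557.
The closest alternative, lab equipment + ceramic tiles + furniture crates + hardware kits + textile bales, reaches only 11141.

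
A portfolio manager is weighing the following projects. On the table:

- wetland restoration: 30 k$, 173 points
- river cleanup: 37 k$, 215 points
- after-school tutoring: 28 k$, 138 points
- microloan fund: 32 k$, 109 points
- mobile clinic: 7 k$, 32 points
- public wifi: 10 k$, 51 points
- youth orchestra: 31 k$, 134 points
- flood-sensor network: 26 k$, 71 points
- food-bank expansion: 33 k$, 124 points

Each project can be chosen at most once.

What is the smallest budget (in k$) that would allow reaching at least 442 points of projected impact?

84

Minimise k$ subject to total projected impact ≥ 442.
Taking wetland restoration + river cleanup + mobile clinic + public wifi gives 471 (≥ 442) for 84 k$.
Any bundle with less than 84 k$ falls short of 442.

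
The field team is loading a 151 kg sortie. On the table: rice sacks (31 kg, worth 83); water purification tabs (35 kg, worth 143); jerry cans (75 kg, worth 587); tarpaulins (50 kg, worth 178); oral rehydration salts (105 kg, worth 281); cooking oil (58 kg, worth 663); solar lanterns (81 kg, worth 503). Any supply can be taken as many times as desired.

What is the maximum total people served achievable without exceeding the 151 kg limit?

1469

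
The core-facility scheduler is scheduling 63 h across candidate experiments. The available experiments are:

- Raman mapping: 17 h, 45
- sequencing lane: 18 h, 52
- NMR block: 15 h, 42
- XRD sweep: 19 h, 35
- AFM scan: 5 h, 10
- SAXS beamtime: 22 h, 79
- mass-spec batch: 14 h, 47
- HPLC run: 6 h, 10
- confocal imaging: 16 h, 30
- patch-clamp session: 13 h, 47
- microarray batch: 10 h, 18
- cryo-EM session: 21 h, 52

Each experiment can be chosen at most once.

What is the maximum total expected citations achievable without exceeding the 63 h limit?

196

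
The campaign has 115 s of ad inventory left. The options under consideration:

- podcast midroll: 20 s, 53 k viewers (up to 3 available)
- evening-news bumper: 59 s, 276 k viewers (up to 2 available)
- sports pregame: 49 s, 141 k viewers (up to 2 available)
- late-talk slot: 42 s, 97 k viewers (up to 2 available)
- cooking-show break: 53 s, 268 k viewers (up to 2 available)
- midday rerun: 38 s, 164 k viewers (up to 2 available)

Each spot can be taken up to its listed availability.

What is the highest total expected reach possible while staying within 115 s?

Filling by ratio: 2×cooking-show break for 536, with 9 s left unused.
The 53 s tied up in cooking-show break is better spent on evening-news bumper — total rises to 544 (112 s).
Every other selection either busts 115 s or exceeds an availability limit or fails to beat 544.

544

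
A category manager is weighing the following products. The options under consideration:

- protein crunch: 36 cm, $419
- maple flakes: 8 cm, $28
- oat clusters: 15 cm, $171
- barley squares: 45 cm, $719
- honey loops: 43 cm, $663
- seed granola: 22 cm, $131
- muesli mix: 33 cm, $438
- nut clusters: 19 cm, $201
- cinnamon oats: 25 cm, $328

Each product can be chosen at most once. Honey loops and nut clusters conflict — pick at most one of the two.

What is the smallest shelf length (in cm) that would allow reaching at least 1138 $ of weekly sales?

Need the lightest bundle worth ≥ 1138.
Taking barley squares + muesli mix gives 1157 (≥ 1138) for 78 cm.
Below 78 cm the best achievable stays under 1138.

78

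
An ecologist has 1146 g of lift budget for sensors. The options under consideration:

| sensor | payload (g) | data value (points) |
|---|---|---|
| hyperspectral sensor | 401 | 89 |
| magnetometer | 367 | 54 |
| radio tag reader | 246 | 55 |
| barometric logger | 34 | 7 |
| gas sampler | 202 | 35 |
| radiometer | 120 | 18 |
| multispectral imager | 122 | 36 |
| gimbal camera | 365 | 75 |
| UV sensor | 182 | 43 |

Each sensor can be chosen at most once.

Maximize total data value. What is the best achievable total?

255

Filling by ratio: hyperspectral sensor + radio tag reader + barometric logger + radiometer + multispectral imager + UV sensor for 248, with 41 g left unused.
Dropping barometric logger and radiometer and UV sensor frees 336 g; slotting in gimbal camera (365 g) lifts the total to 255 at 1134 g.
The spare 12 g is too small for any remaining sensor, and no exchange beats 255.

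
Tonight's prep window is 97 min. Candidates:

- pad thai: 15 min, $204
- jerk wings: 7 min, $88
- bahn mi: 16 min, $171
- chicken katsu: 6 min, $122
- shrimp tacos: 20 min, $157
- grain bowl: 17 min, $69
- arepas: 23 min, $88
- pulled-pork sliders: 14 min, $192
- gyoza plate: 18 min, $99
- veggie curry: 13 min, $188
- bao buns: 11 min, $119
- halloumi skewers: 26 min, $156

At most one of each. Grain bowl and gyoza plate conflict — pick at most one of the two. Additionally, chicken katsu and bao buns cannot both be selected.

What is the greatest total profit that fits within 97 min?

1122

Best packing: pad thai + jerk wings + bahn mi + chicken katsu + shrimp tacos + pulled-pork sliders + veggie curry — 91 min, 1122 total.
Runner-up pad thai + jerk wings + bahn mi + chicken katsu + pulled-pork sliders + veggie curry + halloumi skewers tops out at 1121.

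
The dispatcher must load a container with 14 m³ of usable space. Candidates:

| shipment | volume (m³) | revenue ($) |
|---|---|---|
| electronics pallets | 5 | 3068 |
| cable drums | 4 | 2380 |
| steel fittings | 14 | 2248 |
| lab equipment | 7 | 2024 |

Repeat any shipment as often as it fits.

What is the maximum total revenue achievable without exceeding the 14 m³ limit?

8516

The ratio ordering already packs tightly: 2×electronics pallets + cable drums, 14 m³, 8516.
That's the maximum — no swap from here does better than 8516.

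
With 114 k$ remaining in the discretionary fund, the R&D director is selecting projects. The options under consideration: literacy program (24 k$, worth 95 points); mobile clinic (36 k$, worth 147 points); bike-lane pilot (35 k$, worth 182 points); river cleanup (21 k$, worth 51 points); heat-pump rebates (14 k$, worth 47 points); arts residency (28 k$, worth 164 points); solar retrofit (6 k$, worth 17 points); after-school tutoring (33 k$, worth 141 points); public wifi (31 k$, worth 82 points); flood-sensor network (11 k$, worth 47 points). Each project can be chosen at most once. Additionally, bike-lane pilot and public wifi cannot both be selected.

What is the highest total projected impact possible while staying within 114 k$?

Best packing: bike-lane pilot + arts residency + solar retrofit + after-school tutoring + flood-sensor network — 113 k$, 551 total.
Next best is mobile clinic + bike-lane pilot + heat-pump rebates + arts residency at 540 (113 k$) — short by 11.

551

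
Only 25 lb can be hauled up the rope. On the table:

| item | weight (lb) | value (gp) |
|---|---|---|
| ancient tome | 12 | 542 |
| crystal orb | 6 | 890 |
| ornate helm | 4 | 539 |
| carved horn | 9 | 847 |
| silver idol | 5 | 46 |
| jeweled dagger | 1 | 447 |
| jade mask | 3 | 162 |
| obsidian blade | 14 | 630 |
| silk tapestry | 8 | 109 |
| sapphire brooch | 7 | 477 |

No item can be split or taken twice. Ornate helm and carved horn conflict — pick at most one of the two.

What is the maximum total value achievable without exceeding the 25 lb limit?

2661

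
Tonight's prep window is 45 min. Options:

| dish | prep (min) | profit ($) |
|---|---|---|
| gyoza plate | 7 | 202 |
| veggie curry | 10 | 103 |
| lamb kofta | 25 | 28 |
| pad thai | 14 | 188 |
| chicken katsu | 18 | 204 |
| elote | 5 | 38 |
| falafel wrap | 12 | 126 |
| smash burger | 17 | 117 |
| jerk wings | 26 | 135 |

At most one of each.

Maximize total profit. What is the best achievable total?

632

Gyoza plate + pad thai + chicken katsu + elote uses 44 of the 45 min and totals 632.
Runner-up gyoza plate + veggie curry + pad thai + falafel wrap tops out at 619.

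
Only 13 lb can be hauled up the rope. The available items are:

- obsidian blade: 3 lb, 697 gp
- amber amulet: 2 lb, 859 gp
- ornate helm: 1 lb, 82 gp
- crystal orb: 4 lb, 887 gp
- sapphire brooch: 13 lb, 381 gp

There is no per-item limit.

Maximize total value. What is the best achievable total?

6×amber amulet + ornate helm uses 13 of the 13 lb and totals 5236.

5236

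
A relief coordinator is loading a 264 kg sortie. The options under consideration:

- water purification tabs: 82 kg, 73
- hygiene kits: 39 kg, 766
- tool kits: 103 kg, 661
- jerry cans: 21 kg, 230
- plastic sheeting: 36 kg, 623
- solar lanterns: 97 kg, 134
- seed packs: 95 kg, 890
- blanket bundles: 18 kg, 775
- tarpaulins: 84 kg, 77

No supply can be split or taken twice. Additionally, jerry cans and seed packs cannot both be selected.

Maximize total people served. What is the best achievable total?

By people served per kg: blanket bundles 43.06, hygiene kits 19.64, plastic sheeting 17.31, jerry cans 10.95 lead.
Hygiene kits + tool kits + seed packs + blanket bundles uses 255 of the 264 kg and totals 3092.
Nothing else feasible within 264 kg beats 3092.

3092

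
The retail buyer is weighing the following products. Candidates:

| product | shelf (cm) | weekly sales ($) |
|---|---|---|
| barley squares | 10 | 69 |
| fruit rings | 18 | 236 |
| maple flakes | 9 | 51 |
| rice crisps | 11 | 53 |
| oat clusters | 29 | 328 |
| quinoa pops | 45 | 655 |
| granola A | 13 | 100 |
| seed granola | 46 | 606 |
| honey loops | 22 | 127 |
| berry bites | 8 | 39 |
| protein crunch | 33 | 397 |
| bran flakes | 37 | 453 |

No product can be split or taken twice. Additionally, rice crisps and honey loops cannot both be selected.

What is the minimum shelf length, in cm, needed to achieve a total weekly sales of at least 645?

45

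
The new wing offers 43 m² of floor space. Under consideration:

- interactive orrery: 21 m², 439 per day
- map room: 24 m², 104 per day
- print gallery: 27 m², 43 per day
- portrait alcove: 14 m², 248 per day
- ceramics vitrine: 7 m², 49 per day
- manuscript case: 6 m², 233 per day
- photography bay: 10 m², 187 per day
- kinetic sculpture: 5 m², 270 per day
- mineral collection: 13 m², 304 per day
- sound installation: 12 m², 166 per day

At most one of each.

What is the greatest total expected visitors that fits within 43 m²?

Filling by ratio: ceramics vitrine + manuscript case + photography bay + kinetic sculpture + mineral collection for 1043, with 2 m² left unused.
The 20 m² tied up in ceramics vitrine and mineral collection is better spent on interactive orrery — total rises to 1129 (42 m²).

1129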